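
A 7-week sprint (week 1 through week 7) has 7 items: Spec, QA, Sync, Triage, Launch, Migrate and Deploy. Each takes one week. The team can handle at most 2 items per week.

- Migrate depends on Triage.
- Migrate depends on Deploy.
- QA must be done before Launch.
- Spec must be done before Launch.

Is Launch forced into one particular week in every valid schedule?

Launch can be week 2 (e.g. Migrate in week 4, Triage in week 2, QA in week 1, Spec in week 1, Deploy in week 3, Launch in week 2, Sync in week 3) or week 3 (e.g. Migrate -> week 3; Launch -> week 3; QA -> week 1; Triage -> week 2; Sync -> week 4; Deploy -> week 2; Spec -> week 1).

No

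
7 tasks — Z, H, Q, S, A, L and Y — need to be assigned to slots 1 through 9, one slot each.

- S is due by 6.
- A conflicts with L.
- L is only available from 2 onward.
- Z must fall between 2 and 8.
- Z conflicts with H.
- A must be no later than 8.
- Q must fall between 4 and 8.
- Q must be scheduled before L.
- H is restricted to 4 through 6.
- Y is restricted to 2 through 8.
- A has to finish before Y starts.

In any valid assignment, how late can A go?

7

A's own window allows nothing later than 8; downstream work caps A at 7.
A at 7 is achievable: Z -> 2, H -> 4, Y -> 8, L -> 5, Q -> 4, A -> 7, S -> 1.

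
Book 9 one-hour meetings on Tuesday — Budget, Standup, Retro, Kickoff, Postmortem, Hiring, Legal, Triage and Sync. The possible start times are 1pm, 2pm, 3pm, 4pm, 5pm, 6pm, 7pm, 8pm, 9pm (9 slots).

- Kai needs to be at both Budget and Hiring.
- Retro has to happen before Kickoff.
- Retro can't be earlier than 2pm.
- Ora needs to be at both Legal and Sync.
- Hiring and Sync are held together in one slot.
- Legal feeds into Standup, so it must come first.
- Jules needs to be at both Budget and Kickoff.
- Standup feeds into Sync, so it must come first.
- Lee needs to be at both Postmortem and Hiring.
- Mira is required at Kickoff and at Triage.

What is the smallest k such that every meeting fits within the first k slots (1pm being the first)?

3 slots

The precedence chain requires at least 3 distinct slots.
3 works (last occupied slot: 3pm): for example Hiring=3pm, Standup=2pm, Kickoff=3pm, Triage=1pm, Budget=1pm, Retro=2pm, Legal=1pm, Sync=3pm, Postmortem=1pm.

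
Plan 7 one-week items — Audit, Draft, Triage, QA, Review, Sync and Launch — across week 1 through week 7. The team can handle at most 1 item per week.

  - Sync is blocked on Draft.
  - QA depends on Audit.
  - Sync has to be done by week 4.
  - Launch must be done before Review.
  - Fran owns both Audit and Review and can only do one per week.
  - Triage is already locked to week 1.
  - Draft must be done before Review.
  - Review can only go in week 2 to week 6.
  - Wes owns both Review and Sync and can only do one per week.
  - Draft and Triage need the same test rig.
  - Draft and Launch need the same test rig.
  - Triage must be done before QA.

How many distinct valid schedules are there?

Splitting on Audit: it can be week 2 (1), week 3 (1), week 4 (1), week 5 (3), week 6 (3). Listing each branch's schedules as (Draft, Triage, QA, Review, Sync, Launch) by week number:
Audit=week 2: (3,1,7,6,4,5) — 1.
Audit=week 3: (2,1,7,6,4,5) — 1.
Audit=week 4: (2,1,7,6,3,5) — 1.
Audit=week 5: (2,1,7,6,3,4) (2,1,7,6,4,3) (3,1,7,6,4,2) — 3.
Audit=week 6: (2,1,7,5,3,4) (2,1,7,5,4,3) (3,1,7,5,4,2) — 3.
Summing: 1 + 1 + 1 + 3 + 3 = 9.

9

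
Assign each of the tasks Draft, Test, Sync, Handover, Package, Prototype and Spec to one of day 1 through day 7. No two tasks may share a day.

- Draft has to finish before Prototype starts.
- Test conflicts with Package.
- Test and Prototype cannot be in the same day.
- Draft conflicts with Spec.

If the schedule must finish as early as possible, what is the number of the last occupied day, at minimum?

day 7

The precedence chain requires at least 2 distinct days.
With at most 1 per day and 7 tasks, at least 7 days are needed.
7 works (last occupied day: day 7): for example Prototype -> day 2, Test -> day 3, Package -> day 6, Sync -> day 4, Handover -> day 5, Spec -> day 7, Draft -> day 1.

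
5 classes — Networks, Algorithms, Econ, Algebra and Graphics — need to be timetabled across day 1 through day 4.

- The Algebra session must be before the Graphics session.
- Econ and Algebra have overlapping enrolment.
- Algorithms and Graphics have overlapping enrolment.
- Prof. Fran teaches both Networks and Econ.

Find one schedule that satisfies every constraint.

Algebra in day 1; Networks in day 1; Algorithms in day 1; Graphics in day 2; Econ in day 2

Checking: Algebra(day 1) before Graphics(day 2); Networks(day 1) != Econ(day 2); Econ(day 2) != Algebra(day 1); Algorithms(day 1) != Graphics(day 2).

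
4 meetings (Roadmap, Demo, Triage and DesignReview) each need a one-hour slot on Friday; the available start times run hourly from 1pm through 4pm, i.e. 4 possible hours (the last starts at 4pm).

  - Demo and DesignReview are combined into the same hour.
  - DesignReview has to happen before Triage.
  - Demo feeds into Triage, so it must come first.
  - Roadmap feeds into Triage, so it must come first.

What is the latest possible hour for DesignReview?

Downstream work caps DesignReview at 3pm.
DesignReview at 3pm is achievable: Triage in 4pm; DesignReview in 3pm; Roadmap in 1pm; Demo in 3pm.

3pm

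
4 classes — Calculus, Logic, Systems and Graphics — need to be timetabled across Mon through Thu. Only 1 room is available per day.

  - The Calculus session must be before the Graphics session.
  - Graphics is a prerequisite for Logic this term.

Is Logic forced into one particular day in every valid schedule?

Logic can be Wed (e.g. Systems -> Thu, Calculus -> Mon, Logic -> Wed, Graphics -> Tue) or Thu (e.g. Logic in Thu, Systems in Wed, Graphics in Tue, Calculus in Mon).

No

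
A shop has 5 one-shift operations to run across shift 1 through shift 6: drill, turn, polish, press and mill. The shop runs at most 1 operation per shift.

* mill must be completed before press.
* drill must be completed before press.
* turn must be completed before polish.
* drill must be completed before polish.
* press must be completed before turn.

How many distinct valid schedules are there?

Splitting on drill: it can be shift 1 (5), shift 2 (5), shift 3 (2). Listing each branch's schedules as (turn, polish, press, mill) by shift number:
drill=shift 1: (4,5,3,2) (4,6,3,2) (5,6,3,2) (5,6,4,2) (5,6,4,3) — 5.
drill=shift 2: (4,5,3,1) (4,6,3,1) (5,6,3,1) (5,6,4,1) (5,6,4,3) — 5.
drill=shift 3: (5,6,4,1) (5,6,4,2) — 2.
Summing: 5 + 5 + 2 = 12.

12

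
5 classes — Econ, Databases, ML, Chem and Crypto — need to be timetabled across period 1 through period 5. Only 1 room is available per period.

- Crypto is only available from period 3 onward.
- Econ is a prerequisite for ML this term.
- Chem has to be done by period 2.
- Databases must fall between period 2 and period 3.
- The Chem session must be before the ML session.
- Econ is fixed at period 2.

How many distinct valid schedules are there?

2

Enumerating: ML -> period 5; Chem -> period 1; Econ -> period 2; Crypto -> period 4; Databases -> period 3 | Databases in period 3; Chem in period 1; ML in period 4; Crypto in period 5; Econ in period 2.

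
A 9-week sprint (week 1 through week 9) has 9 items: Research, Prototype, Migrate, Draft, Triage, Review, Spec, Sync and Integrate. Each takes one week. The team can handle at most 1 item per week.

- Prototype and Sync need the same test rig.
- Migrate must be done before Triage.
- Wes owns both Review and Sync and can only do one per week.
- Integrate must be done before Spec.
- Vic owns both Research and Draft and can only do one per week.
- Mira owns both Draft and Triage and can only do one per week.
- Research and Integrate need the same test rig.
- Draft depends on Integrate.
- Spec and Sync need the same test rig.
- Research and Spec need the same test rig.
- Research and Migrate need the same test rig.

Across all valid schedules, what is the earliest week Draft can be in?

Precedence pushes Draft to at least week 2.
Draft at week 2 is achievable: Research=week 6; Prototype=week 7; Review=week 8; Migrate=week 3; Draft=week 2; Spec=week 5; Integrate=week 1; Triage=week 4; Sync=week 9.

week 2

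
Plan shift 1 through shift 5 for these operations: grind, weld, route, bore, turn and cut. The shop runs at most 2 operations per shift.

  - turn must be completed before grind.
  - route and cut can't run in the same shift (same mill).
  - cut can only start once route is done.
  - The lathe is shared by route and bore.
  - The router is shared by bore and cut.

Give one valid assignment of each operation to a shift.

weld=shift 3; cut=shift 2; route=shift 1; turn=shift 1; grind=shift 2; bore=shift 3

Checking: route(shift 1) before cut(shift 2); turn(shift 1) before grind(shift 2); route(shift 1) != cut(shift 2); route(shift 1) != bore(shift 3); bore(shift 3) != cut(shift 2); max 2 per shift (cap 2).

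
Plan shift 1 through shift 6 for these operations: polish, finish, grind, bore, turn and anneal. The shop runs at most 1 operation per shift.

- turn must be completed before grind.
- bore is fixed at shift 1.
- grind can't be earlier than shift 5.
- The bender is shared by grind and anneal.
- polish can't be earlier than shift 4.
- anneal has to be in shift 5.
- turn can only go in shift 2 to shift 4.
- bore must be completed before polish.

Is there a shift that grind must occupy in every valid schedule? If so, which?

shift 6

grind's window is shift 5–shift 6.
anneal is fixed at shift 5, and grind can't share a shift with anneal.
So grind must be shift 6.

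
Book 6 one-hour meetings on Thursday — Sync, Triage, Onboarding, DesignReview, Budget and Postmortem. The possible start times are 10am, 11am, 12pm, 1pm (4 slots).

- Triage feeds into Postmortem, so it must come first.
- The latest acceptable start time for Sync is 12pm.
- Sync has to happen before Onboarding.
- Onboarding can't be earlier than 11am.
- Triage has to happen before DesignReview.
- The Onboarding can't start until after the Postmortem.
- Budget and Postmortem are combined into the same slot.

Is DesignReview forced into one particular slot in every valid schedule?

No

DesignReview can be 11am (e.g. Onboarding=12pm, Triage=10am, Budget=11am, Postmortem=11am, Sync=10am, DesignReview=11am) or 12pm (e.g. DesignReview in 12pm; Sync in 10am; Triage in 10am; Budget in 11am; Onboarding in 12pm; Postmortem in 11am).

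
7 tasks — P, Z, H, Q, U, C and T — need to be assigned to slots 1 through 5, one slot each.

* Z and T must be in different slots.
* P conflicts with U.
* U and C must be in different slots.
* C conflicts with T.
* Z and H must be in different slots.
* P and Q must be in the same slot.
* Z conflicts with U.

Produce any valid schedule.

P in 1; C in 1; H in 2; Z in 1; Q in 1; U in 2; T in 2

Checking: C(1) != T(2); Z(1) != T(2); Z(1) != H(2); P(1) != U(2); U(2) != C(1); Z(1) != U(2); P = Q = 1.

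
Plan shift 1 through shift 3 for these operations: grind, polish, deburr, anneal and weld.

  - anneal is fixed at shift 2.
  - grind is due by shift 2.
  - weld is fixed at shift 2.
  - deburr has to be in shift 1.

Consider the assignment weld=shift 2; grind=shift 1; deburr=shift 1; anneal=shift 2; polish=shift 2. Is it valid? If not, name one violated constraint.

Valid

anneal is fixed at shift 2 — holds.
weld is fixed at shift 2 — holds.
grind is due by shift 2 — holds.
deburr has to be in shift 1 — holds.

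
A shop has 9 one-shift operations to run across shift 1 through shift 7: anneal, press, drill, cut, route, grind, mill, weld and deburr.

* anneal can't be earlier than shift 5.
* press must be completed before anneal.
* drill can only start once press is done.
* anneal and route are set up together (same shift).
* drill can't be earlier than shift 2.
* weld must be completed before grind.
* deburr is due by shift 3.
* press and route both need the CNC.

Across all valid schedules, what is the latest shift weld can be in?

shift 6

Downstream work caps weld at shift 6.
weld at shift 6 is achievable: deburr=shift 1; grind=shift 7; press=shift 1; drill=shift 2; weld=shift 6; cut=shift 1; anneal=shift 5; route=shift 5; mill=shift 1.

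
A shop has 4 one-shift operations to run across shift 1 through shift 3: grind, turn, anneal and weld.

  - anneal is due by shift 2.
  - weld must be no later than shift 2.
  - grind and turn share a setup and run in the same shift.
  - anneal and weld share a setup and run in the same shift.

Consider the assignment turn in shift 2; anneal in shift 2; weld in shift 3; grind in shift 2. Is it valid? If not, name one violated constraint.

grind and turn share a setup and run in the same shift — holds.
anneal is due by shift 2 — holds.
weld must be no later than shift 2 — violated.
anneal and weld share a setup and run in the same shift — violated.

No — it violates: weld must be no later than shift 2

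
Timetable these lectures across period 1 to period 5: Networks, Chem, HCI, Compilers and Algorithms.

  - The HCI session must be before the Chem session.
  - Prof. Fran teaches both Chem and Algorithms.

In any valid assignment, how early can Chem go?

Precedence pushes Chem to at least period 2.
Chem at period 2 is achievable: Compilers in period 1; Chem in period 2; HCI in period 1; Networks in period 1; Algorithms in period 1.

period 2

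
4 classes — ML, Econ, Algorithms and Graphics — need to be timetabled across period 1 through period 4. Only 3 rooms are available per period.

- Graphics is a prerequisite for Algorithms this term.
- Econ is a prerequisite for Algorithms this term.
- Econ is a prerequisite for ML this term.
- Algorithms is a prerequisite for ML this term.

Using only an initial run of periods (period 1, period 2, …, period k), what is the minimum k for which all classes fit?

3

The precedence chain requires at least 3 distinct periods.
With at most 3 per period and 4 classes, at least 2 periods are needed.
3 works (last occupied period: period 3): for example Algorithms=period 2, Graphics=period 1, ML=period 3, Econ=period 1.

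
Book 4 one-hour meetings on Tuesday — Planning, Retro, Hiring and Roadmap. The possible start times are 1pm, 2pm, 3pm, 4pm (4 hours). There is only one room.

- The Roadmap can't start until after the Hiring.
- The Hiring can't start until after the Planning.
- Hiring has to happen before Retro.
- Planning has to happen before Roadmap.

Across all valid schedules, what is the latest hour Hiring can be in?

Precedence pushes Hiring to at least 2pm; downstream work caps Hiring at 3pm.
Hiring at 2pm is achievable: Roadmap=3pm; Hiring=2pm; Planning=1pm; Retro=4pm.
Nothing later works — the capacity limit rule out every hour after 2pm.

2pm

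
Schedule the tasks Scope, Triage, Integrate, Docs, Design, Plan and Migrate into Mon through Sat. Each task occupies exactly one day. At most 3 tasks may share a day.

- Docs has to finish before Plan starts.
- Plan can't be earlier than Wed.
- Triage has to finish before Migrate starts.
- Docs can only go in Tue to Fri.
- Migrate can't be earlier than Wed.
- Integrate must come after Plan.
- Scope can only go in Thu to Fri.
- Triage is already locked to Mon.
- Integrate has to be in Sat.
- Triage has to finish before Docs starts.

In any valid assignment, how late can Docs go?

Thu

Docs is available from Tue; Docs's own window allows nothing later than Fri; downstream work caps Docs at Thu.
Docs at Thu is achievable: Plan -> Fri; Docs -> Thu; Triage -> Mon; Design -> Mon; Scope -> Thu; Migrate -> Wed; Integrate -> Sat.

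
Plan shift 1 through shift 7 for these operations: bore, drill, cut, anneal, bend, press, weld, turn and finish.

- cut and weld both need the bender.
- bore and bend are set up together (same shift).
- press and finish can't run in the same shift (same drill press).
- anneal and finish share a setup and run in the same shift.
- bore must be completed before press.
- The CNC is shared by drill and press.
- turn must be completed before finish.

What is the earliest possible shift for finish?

shift 2

Precedence pushes finish to at least shift 2.
finish at shift 2 is achievable: press -> shift 3; weld -> shift 2; cut -> shift 1; drill -> shift 1; bore -> shift 1; anneal -> shift 2; finish -> shift 2; bend -> shift 1; turn -> shift 1.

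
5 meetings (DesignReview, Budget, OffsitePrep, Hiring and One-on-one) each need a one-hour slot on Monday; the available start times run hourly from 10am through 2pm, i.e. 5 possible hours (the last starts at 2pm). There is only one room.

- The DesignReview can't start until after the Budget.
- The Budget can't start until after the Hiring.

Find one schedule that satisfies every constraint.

Budget=11am, Hiring=10am, OffsitePrep=1pm, One-on-one=2pm, DesignReview=12pm

Checking: Hiring(10am) before Budget(11am); Budget(11am) before DesignReview(12pm); max 1 per hour (cap 1).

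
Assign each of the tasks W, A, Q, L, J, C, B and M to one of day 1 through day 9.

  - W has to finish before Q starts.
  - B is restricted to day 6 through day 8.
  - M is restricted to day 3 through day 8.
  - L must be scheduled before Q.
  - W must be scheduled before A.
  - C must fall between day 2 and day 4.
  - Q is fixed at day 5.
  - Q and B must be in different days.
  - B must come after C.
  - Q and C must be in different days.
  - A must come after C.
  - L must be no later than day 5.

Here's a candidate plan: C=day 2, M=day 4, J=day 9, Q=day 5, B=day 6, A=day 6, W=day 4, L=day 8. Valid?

No — it violates: L must be no later than day 5

L must be no later than day 5 — violated.
Q and C must be in different days — holds.
Q and B must be in different days — holds.
W has to finish before Q starts — holds.
L must be scheduled before Q — violated.
C must fall between day 2 and day 4 — holds.
Q is fixed at day 5 — holds.
B is restricted to day 6 through day 8 — holds.
M is restricted to day 3 through day 8 — holds.
A must come after C — holds.
B must come after C — holds.
W must be scheduled before A — holds.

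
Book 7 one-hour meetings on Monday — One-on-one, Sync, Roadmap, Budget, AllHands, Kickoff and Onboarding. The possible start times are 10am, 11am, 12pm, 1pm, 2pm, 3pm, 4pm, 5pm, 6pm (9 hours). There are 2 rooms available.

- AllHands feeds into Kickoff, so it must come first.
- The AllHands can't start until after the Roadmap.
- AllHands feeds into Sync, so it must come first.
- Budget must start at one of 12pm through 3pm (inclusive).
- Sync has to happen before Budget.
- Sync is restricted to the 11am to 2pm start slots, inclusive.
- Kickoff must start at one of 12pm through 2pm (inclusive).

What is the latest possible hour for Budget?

Budget is available from 12pm; precedence pushes Budget to at least 1pm; Budget's own window allows nothing later than 3pm.
Budget at 3pm is achievable: Roadmap in 10am, Kickoff in 12pm, One-on-one in 10am, Sync in 12pm, Onboarding in 11am, Budget in 3pm, AllHands in 11am.

3pm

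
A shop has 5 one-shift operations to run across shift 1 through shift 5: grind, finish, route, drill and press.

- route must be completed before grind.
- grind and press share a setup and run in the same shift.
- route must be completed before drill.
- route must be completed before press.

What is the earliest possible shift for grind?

shift 2

Precedence pushes grind to at least shift 2.
grind at shift 2 is achievable: press -> shift 2; finish -> shift 1; drill -> shift 2; grind -> shift 2; route -> shift 1.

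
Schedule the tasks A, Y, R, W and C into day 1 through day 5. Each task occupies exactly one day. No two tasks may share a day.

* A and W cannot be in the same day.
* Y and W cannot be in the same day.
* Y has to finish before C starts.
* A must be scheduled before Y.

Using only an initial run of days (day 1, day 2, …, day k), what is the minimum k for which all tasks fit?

5

The precedence chain requires at least 3 distinct days.
With at most 1 per day and 5 tasks, at least 5 days are needed.
5 works (last occupied day: day 5): for example W=day 5, R=day 4, A=day 1, C=day 3, Y=day 2.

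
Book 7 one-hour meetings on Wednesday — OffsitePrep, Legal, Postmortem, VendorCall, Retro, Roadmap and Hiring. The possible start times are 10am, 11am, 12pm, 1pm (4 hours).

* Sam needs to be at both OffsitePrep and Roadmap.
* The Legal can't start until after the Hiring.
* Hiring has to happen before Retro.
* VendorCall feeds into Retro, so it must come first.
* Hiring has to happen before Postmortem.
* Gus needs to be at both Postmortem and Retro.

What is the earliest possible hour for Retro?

11am

Precedence pushes Retro to at least 11am.
Retro at 11am is achievable: Postmortem -> 12pm; VendorCall -> 10am; OffsitePrep -> 10am; Roadmap -> 11am; Legal -> 11am; Retro -> 11am; Hiring -> 10am.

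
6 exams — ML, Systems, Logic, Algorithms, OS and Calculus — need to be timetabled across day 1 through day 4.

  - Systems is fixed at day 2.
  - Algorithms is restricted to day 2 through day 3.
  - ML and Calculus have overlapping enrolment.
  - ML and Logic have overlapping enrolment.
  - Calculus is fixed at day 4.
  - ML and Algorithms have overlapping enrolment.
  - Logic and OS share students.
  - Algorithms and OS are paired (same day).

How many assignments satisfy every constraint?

8

Splitting on ML: it can be day 1 (4), day 2 (2), day 3 (2). Listing each branch's schedules as (Systems, Logic, Algorithms, OS, Calculus) by day number:
ML=day 1: (2,2,3,3,4) (2,3,2,2,4) (2,4,2,2,4) (2,4,3,3,4) — 4.
ML=day 2: (2,1,3,3,4) (2,4,3,3,4) — 2.
ML=day 3: (2,1,2,2,4) (2,4,2,2,4) — 2.
Summing: 4 + 2 + 2 = 8.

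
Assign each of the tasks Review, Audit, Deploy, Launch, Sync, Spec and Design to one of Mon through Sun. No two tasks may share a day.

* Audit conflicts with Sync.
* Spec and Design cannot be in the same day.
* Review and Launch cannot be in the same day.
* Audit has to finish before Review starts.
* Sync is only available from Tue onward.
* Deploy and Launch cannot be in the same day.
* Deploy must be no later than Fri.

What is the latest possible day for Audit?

Sat

Downstream work caps Audit at Sat.
Audit at Sat is achievable: Design -> Fri, Review -> Sun, Spec -> Thu, Deploy -> Mon, Sync -> Tue, Audit -> Sat, Launch -> Wed.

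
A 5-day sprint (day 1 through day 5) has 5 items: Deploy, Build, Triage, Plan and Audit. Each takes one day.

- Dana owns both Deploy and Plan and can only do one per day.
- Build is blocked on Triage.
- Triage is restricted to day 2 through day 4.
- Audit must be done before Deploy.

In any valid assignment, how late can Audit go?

Downstream work caps Audit at day 4.
Audit at day 4 is achievable: Plan -> day 1; Triage -> day 2; Audit -> day 4; Build -> day 3; Deploy -> day 5.

day 4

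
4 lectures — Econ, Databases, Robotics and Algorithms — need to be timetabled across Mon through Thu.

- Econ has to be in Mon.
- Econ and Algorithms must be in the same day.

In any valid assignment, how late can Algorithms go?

Mon

Algorithms must be in the same day as Econ, which can't be after Mon, so Algorithms is at most Mon.
Algorithms at Mon is achievable: Databases -> Mon, Econ -> Mon, Algorithms -> Mon, Robotics -> Mon.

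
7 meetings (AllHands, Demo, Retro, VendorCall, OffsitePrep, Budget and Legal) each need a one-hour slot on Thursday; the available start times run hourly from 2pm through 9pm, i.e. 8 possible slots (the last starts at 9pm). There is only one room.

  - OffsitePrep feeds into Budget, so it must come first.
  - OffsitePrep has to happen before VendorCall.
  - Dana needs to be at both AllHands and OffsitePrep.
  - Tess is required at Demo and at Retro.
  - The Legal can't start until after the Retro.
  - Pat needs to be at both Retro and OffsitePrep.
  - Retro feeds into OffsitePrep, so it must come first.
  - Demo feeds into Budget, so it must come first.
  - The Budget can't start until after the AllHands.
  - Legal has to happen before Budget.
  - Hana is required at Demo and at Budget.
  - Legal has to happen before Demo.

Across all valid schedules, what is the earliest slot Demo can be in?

Precedence pushes Demo to at least 4pm; downstream work caps Demo at 8pm.
Demo at 4pm is achievable: AllHands=6pm; Legal=3pm; VendorCall=8pm; Retro=2pm; OffsitePrep=5pm; Budget=7pm; Demo=4pm.

4pm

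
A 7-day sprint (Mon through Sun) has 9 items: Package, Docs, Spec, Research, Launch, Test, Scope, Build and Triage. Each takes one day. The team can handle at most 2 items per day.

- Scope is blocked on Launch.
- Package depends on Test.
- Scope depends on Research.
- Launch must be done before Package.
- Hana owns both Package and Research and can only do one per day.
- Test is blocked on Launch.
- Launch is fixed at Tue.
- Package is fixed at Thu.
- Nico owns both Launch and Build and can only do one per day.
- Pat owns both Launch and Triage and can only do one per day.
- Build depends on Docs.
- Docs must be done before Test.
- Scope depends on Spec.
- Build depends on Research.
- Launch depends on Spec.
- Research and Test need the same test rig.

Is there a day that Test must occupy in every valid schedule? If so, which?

Launch is fixed at Tue and must come before Test, so Test is at least Wed.
Package is fixed at Thu and must come after Test, so Test is at most Wed.
So Test must be Wed.

Wed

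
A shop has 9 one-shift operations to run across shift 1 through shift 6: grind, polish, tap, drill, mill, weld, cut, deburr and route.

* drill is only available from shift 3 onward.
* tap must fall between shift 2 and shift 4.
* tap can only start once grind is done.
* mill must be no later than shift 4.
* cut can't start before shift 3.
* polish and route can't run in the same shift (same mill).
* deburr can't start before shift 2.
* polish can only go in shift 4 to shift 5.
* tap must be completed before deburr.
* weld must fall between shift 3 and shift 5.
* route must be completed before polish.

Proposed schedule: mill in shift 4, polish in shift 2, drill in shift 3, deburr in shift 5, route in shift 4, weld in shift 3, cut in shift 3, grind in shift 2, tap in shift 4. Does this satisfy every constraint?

No. route must be completed before polish is not satisfied.

polish can only go in shift 4 to shift 5 — violated.
route must be completed before polish — violated.
mill must be no later than shift 4 — holds.
tap can only start once grind is done — holds.
deburr can't start before shift 2 — holds.
weld must fall between shift 3 and shift 5 — holds.
tap must fall between shift 2 and shift 4 — holds.
cut can't start before shift 3 — holds.
polish and route can't run in the same shift (same mill) — holds.
tap must be completed before deburr — holds.
drill is only available from shift 3 onward — holds.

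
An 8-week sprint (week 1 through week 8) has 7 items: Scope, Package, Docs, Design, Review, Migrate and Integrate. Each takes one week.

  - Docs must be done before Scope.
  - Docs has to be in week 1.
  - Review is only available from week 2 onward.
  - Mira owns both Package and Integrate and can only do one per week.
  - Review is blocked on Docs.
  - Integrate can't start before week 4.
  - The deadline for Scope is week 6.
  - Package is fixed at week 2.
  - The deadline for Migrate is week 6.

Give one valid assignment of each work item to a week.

Package -> week 2, Migrate -> week 1, Design -> week 1, Review -> week 2, Docs -> week 1, Integrate -> week 4, Scope -> week 2

Checking: Docs(week 1) before Review(week 2); Docs(week 1) before Scope(week 2); Package(week 2) != Integrate(week 4); Integrate=week 4 in [week 4,week 8]; Package=week 2 in [week 2,week 2]; Review=week 2 in [week 2,week 8]; Docs=week 1 in [week 1,week 1]; Migrate=week 1 in [week 1,week 6]; Scope=week 2 in [week 1,week 6].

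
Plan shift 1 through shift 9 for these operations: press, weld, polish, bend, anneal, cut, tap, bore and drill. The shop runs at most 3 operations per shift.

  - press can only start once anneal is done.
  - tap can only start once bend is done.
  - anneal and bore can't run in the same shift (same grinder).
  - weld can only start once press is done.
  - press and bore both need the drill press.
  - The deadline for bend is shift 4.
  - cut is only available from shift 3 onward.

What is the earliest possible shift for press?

shift 2

Precedence pushes press to at least shift 2; downstream work caps press at shift 8.
press at shift 2 is achievable: tap=shift 2, drill=shift 2, bend=shift 1, anneal=shift 1, bore=shift 3, cut=shift 3, polish=shift 1, press=shift 2, weld=shift 3.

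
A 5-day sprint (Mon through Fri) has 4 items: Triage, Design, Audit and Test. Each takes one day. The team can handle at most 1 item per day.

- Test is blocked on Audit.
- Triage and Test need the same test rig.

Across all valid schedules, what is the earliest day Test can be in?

Tue

Precedence pushes Test to at least Tue.
Test at Tue is achievable: Triage -> Wed; Audit -> Mon; Design -> Thu; Test -> Tue.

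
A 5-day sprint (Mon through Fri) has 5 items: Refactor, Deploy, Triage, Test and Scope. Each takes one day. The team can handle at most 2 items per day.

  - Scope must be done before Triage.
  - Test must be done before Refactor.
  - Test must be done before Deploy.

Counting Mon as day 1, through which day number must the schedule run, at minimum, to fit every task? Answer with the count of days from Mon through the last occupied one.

3 days

The precedence chain requires at least 2 distinct days.
With at most 2 per day and 5 tasks, at least 3 days are needed.
3 works (last occupied day: Wed): for example Triage in Wed; Refactor in Tue; Test in Mon; Deploy in Tue; Scope in Mon.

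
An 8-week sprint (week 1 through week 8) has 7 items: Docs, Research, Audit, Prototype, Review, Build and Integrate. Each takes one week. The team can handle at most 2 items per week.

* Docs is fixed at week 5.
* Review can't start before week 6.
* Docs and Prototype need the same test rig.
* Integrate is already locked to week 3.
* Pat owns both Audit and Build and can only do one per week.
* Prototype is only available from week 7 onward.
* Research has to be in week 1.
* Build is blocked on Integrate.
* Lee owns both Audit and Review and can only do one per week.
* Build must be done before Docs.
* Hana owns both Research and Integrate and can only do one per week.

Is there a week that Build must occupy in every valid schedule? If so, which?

Integrate is fixed at week 3 and must come before Build, so Build is at least week 4.
Docs is fixed at week 5 and must come after Build, so Build is at most week 4.
So Build must be week 4.

week 4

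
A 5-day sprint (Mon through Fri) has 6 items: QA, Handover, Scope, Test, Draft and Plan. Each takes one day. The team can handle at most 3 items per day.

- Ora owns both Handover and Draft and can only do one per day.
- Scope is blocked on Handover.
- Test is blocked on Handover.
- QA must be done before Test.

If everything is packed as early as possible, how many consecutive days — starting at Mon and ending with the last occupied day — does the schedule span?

The precedence chain requires at least 2 distinct days.
With at most 3 per day and 6 work items, at least 2 days are needed.
2 works (last occupied day: Tue): for example QA in Mon, Plan in Mon, Test in Tue, Scope in Tue, Draft in Tue, Handover in Mon.

2 days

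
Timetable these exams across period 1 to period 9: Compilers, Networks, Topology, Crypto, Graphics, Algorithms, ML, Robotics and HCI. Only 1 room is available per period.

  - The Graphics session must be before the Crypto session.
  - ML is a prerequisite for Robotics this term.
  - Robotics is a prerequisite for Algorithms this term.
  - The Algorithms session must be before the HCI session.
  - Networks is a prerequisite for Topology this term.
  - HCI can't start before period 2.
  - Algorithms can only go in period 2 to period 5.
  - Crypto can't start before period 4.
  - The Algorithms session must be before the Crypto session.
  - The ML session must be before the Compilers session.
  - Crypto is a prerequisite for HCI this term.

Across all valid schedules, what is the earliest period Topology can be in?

period 2

Precedence pushes Topology to at least period 2.
Topology at period 2 is achievable: Algorithms in period 5; ML in period 3; Graphics in period 6; Topology in period 2; Compilers in period 9; Networks in period 1; HCI in period 8; Robotics in period 4; Crypto in period 7.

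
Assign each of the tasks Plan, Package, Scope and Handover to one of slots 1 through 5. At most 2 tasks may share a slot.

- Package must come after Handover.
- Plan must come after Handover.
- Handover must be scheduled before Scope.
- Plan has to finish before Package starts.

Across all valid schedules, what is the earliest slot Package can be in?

3

Precedence pushes Package to at least 3.
Package at 3 is achievable: Plan in 2, Scope in 2, Handover in 1, Package in 3.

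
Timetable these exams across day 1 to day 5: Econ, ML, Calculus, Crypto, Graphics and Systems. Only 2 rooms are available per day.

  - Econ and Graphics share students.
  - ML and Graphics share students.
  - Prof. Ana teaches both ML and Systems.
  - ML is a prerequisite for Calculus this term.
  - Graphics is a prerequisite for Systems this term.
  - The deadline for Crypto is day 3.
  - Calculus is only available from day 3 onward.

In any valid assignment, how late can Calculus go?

Calculus is available from day 3.
Calculus at day 5 is achievable: Systems in day 3, Graphics in day 2, ML in day 1, Crypto in day 1, Calculus in day 5, Econ in day 3.

day 5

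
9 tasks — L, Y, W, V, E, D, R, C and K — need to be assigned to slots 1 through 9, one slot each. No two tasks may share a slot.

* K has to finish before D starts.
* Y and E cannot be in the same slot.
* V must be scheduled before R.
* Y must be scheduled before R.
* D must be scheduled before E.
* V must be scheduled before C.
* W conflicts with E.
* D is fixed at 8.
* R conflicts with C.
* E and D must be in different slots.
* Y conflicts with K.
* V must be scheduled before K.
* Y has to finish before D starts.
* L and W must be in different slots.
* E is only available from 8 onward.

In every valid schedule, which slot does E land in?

E's window is 8–9.
D is fixed at 8, and E can't share a slot with D.
So E must be 9.

9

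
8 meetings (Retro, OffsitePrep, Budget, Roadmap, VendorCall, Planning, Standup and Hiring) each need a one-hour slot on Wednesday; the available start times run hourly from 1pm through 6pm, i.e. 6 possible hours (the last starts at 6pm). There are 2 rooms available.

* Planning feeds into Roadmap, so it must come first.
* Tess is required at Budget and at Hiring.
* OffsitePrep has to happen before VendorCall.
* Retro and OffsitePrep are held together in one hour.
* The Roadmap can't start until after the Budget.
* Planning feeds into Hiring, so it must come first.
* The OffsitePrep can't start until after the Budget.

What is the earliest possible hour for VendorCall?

3pm

Precedence pushes VendorCall to at least 3pm.
VendorCall at 3pm is achievable: Roadmap=3pm, OffsitePrep=2pm, Retro=2pm, Planning=1pm, VendorCall=3pm, Standup=4pm, Hiring=4pm, Budget=1pm.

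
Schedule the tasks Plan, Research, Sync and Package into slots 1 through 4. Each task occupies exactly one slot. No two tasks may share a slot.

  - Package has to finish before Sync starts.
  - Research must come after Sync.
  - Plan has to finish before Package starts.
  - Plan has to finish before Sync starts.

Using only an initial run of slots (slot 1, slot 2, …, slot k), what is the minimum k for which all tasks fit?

The precedence chain requires at least 4 distinct slots.
With at most 1 per slot and 4 tasks, at least 4 slots are needed.
4 works (last occupied slot: 4): for example Package in 2; Plan in 1; Sync in 3; Research in 4.

4 slots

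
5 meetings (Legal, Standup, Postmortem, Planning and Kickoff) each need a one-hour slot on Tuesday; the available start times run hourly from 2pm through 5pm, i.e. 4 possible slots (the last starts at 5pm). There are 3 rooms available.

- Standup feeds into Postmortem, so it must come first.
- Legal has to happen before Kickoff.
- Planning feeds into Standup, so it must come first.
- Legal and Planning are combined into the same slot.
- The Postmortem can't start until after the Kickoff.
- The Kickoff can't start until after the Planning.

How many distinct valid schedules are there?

6

Splitting on Legal: it can be 2pm (5), 3pm (1). Listing each branch's schedules as (Standup, Postmortem, Planning, Kickoff):
Legal=2pm: (3pm,4pm,2pm,3pm) (3pm,5pm,2pm,3pm) (3pm,5pm,2pm,4pm) (4pm,5pm,2pm,3pm) (4pm,5pm,2pm,4pm) — 5.
Legal=3pm: (4pm,5pm,3pm,4pm) — 1.
Summing: 5 + 1 = 6.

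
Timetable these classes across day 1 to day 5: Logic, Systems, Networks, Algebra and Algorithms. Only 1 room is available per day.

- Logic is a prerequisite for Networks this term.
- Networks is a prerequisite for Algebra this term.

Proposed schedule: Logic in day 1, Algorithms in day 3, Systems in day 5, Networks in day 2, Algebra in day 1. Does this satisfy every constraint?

No — it violates: Only 1 room is available per day

Only 1 room is available per day — violated.
Logic is a prerequisite for Networks this term — holds.
Networks is a prerequisite for Algebra this term — violated.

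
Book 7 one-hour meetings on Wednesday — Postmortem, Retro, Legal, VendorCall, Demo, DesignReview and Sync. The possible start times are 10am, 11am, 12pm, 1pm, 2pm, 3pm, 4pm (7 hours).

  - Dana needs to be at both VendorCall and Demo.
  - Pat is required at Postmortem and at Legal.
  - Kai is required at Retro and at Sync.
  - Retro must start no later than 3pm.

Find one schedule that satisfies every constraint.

Legal in 11am, Postmortem in 10am, DesignReview in 10am, VendorCall in 10am, Sync in 11am, Retro in 10am, Demo in 11am

Checking: Postmortem(10am) != Legal(11am); Retro(10am) != Sync(11am); VendorCall(10am) != Demo(11am); Retro=10am in [10am,3pm].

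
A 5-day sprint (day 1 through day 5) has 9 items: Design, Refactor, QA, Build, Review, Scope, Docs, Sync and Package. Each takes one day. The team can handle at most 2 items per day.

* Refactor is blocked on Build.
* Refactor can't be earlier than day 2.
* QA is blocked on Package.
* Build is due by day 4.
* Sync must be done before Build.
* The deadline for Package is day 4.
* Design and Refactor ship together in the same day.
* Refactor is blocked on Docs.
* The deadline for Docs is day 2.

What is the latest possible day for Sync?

Downstream work caps Sync at day 3.
Sync at day 3 is achievable: Package in day 1, QA in day 2, Docs in day 1, Scope in day 3, Design in day 5, Refactor in day 5, Review in day 2, Build in day 4, Sync in day 3.

day 3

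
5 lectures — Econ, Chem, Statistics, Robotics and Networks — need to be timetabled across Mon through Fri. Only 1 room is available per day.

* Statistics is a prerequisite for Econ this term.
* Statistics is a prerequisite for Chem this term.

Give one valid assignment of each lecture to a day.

Econ in Tue; Statistics in Mon; Networks in Fri; Robotics in Thu; Chem in Wed

Checking: Statistics(Mon) before Chem(Wed); Statistics(Mon) before Econ(Tue); max 1 per day (cap 1).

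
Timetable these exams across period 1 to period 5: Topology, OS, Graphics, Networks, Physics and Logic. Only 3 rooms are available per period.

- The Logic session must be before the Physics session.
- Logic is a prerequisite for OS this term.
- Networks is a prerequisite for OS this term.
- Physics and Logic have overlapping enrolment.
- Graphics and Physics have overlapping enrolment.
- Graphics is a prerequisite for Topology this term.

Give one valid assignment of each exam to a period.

OS in period 2; Logic in period 1; Networks in period 1; Physics in period 2; Graphics in period 1; Topology in period 2

Checking: Logic(period 1) before OS(period 2); Graphics(period 1) before Topology(period 2); Networks(period 1) before OS(period 2); Logic(period 1) before Physics(period 2); Graphics(period 1) != Physics(period 2); Physics(period 2) != Logic(period 1); max 3 per period (cap 3).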